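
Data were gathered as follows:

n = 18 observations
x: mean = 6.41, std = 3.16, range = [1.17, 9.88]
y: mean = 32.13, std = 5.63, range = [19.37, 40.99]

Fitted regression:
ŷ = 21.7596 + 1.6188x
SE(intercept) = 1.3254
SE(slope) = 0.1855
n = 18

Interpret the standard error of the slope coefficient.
SE(slope) = 0.1855 measures the uncertainty in the estimated slope. The coefficient is estimated precisely (SE/|β̂₁| = 11.5%).

What SE measures:
- The standard error quantifies the sampling variability of the coefficient estimate
- It is the estimated standard deviation of β̂₁ across hypothetical repeated samples of the same size
- Smaller SE → more precise estimate

Relative precision:
- SE / |β̂₁| = 0.1855 / 1.6188 = 11.5%
- Rule of thumb (under 20%: precise; 20% to under 50%: moderately precise; 50% or more: imprecise) → precise

Link to interval estimation: a confidence interval for β₁ is β̂₁ ± t* × 0.1855, so SE sets the half-width per unit of t*.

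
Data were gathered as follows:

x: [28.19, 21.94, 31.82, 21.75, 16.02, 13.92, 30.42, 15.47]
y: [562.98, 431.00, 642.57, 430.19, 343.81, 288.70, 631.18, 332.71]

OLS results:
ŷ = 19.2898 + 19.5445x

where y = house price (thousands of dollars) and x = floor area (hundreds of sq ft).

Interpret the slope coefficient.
For each additional hundred sq ft of floor area, predicted house price increases by approximately 19.5445 thousand dollars.

The slope β₁ = 19.5445 gives the rate at which the fitted house price changes with floor area.

Interpretation:
- Floor area up by 1 hundred sq ft → predicted house price increases by 19.5445 thousand dollars
- This is a linear approximation: the same per-unit change is assumed across the whole observed x range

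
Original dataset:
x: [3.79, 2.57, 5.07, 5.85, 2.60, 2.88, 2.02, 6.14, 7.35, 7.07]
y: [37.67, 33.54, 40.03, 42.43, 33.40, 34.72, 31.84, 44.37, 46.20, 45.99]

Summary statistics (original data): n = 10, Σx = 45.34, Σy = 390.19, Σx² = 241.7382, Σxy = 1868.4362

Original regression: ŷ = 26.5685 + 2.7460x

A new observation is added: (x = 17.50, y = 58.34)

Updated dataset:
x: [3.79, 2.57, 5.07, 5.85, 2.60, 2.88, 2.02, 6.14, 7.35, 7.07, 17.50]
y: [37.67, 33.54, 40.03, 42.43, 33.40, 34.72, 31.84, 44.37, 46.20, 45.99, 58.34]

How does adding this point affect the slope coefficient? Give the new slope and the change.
The slope changes from 2.7460 to 1.7305 (change of -1.0155, or -37.0%).

The new point has HIGH LEVERAGE: x = 17.50 is far from the original mean x̄ = 45.34/10 ≈ 4.53 (original range [2.02, 7.35]).

Step 1: Update the sums with the new point (n goes from 10 to 11)
Σx  = 45.34 + 17.50 = 62.84
Σy  = 390.19 + 58.34 = 448.53
Σx² = 241.7382 + 17.50² = 241.7382 + 306.2500 = 547.9882
Σxy = 1868.4362 + 17.50×58.34 = 1868.4362 + 1020.9500 = 2889.3862

Step 2: Recompute the slope with b₁ = (nΣxy − ΣxΣy) / (nΣx² − (Σx)²)
Numerator   = 11×2889.3862 − 62.84×448.53 = 31783.2482 − 28185.6252 = 3597.6230
Denominator = 11×547.9882 − 62.84² = 6027.8702 − 3948.8656 = 2079.0046
b₁(new) = 3597.6230 / 2079.0046 = 1.7305

(Same formula on the original sums: (10×1868.4362 − 45.34×390.19) / (10×241.7382 − 45.34²) = 993.1474 / 361.6664 = 2.7460, matching the given fit.)

Step 3: Change in slope
Δβ₁ = 1.7305 − 2.7460 = -1.0155
Relative change = -1.0155 / 2.7460 × 100% = -37.0%
→ the slope decreases when the point is added.

Because the point sits below the extension of the original line at a high-leverage x, it tilts the fit down.
In practice: check such a point for data-entry or measurement error; investigate whether it comes from the same population as the rest of the sample.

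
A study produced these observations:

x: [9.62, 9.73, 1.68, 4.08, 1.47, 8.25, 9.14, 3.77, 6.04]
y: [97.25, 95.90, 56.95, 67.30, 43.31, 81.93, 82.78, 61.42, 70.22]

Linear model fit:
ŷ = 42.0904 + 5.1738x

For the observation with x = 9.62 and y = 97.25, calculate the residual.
Residual = 5.3876

The residual is the difference between the actual value and the predicted value:

Residual = y - ŷ

Step 1: Calculate predicted value
ŷ = 42.0904 + 5.1738 × 9.62
ŷ = 91.8624

Step 2: Calculate residual
Residual = 97.25 - 91.8624
Residual = 5.3876

The residual is positive, so the observed y = 97.25 sits above the regression line (the line underestimates it by 5.3876).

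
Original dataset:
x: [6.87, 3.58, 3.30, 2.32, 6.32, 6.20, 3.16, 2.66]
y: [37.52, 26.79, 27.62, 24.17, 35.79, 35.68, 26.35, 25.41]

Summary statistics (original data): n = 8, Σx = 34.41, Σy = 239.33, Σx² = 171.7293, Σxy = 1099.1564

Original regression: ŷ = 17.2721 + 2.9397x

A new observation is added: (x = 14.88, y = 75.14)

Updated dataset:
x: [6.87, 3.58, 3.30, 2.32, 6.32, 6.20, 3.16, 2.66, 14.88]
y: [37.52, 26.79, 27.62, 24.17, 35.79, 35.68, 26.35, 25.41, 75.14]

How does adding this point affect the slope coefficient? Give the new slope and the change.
The slope changes from 2.9397 to 4.0178 (change of +1.0781, or +36.7%).

x = 14.88 lies well outside the original x-range [2.32, 6.87] (x̄ ≈ 4.30), so this observation has high leverage and can move the slope substantially.

Step 1: Update the sums with the new point (n goes from 8 to 9)
Σx  = 34.41 + 14.88 = 49.29
Σy  = 239.33 + 75.14 = 314.47
Σx² = 171.7293 + 14.88² = 171.7293 + 221.4144 = 393.1437
Σxy = 1099.1564 + 14.88×75.14 = 1099.1564 + 1118.0832 = 2217.2396

Step 2: Recompute the slope with b₁ = (nΣxy − ΣxΣy) / (nΣx² − (Σx)²)
Numerator   = 9×2217.2396 − 49.29×314.47 = 19955.1564 − 15500.2263 = 4454.9301
Denominator = 9×393.1437 − 49.29² = 3538.2933 − 2429.5041 = 1108.7892
b₁(new) = 4454.9301 / 1108.7892 = 4.0178

(Same formula on the original sums: (8×1099.1564 − 34.41×239.33) / (8×171.7293 − 34.41²) = 557.9059 / 189.7863 = 2.9397, matching the given fit.)

Step 3: Change in slope
Δβ₁ = 4.0178 − 2.9397 = +1.0781
Relative change = +1.0781 / 2.9397 × 100% = +36.7%
→ the slope increases when the point is added.

Because the point sits above the extension of the original line at a high-leverage x, it tilts the fit up.
In practice: investigate whether it comes from the same population as the rest of the sample.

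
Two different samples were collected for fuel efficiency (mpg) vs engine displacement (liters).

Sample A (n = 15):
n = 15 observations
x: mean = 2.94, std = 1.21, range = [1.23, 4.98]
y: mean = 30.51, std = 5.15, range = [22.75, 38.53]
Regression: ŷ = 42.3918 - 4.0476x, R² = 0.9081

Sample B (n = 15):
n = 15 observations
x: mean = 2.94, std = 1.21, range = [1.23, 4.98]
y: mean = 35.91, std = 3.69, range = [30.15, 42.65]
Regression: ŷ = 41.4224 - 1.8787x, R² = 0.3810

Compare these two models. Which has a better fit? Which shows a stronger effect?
Model A has the better fit (R² = 0.9081 vs 0.3810). Model A shows the stronger effect (|β₁| = 4.0476 vs 1.8787).

Model Comparison:

Fit — compare R²:
- Model A: R² = 0.9081 → 90.81% of variance in fuel efficiency explained
- Model B: R² = 0.3810 → 38.10% of variance in fuel efficiency explained
- 0.9081 > 0.3810 → Model A has the better fit

Effect size (slope magnitude):
- Model A: β₁ = -4.0476 → predicted fuel efficiency falls 4.0476 mpg per additional liter of engine displacement
- Model B: β₁ = -1.8787 → predicted fuel efficiency falls 1.8787 mpg per additional liter of engine displacement
- |-4.0476| > |-1.8787| → Model A shows the stronger marginal effect

Note: A better fit (higher R²) doesn't necessarily mean a more important relationship.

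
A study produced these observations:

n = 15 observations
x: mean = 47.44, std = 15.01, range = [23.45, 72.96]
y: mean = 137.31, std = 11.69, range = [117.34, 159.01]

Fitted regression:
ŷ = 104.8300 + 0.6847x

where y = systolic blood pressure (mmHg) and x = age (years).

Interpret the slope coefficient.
An increase of one year in age is associated with a 0.6847 mmHg increase in predicted blood pressure.

The slope coefficient β₁ = 0.6847 represents the marginal effect of age on blood pressure.

Interpretation:
- Age up by 1 year → predicted blood pressure increases by 0.6847 mmHg
- The effect is assumed constant over the observed range of x (linearity)
- The sign (+) gives the direction; the magnitude 0.6847 gives the size of the effect per year

(β₀ = 104.8300 is the fitted value at x = 0 and is not part of the slope interpretation.)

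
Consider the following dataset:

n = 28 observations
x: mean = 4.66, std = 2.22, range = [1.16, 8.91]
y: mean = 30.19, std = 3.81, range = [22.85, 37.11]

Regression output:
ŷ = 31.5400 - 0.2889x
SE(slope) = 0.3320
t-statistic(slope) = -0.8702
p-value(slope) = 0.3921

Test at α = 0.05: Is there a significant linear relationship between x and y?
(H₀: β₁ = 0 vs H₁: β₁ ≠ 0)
Fail to reject H₀: p-value = 0.3921 ≥ α = 0.05. The linear relationship is not significant at the 5% level.

Hypothesis test for the slope coefficient:

H₀: β₁ = 0 (no linear relationship)
H₁: β₁ ≠ 0 (linear relationship exists)

Test statistic: t = β̂₁ / SE(β̂₁) = -0.2889 / 0.3320 = -0.8702

With df = 26, the two-sided p-value for |t| = 0.8702 is 0.3921.

Decision rule: reject H₀ if p-value < α.
p-value = 0.3921 ≥ α = 0.05 → fail to reject H₀.

At α = 0.05 the data do not provide convincing evidence of a nonzero slope.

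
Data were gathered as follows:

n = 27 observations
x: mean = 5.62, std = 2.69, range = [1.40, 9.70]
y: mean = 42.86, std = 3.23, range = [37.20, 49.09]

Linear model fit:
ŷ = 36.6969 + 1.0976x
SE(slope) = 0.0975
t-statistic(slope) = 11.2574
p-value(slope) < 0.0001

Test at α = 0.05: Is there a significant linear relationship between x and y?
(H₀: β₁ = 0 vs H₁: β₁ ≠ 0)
Since p-value < 0.0001 < α = 0.05, reject H₀ — the slope is significantly different from 0.

Hypothesis test for the slope coefficient:

H₀: β₁ = 0 (no linear relationship)
H₁: β₁ ≠ 0 (linear relationship exists)

Test statistic: t = β̂₁ / SE(β̂₁) = 1.0976 / 0.0975 = 11.2574

With df = 25, the two-sided p-value for |t| = 11.2574 is <0.0001.

Decision rule: reject H₀ if p-value < α.
p-value < 0.0001 < α = 0.05 → reject H₀.

There is sufficient evidence at the 5% significance level to conclude that a linear relationship exists between x and y.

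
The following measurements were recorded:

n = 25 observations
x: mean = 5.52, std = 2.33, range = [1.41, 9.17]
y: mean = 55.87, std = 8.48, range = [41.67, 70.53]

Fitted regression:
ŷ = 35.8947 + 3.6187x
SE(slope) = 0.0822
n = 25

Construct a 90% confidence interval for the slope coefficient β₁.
The 90% CI for β₁ is (3.4778, 3.7596)

Confidence interval for the slope:

The 90% CI for β₁ is: β̂₁ ± t*(α/2, n-2) × SE(β̂₁)

Step 1: Find critical t-value
- Confidence level = 0.9
- Degrees of freedom = n - 2 = 25 - 2 = 23
- t*(α/2, 23) = 1.7139

Step 2: Calculate margin of error
Margin = 1.7139 × 0.0822 = 0.1409

Step 3: Construct interval
CI = 3.6187 ± 0.1409
CI = (3.4778, 3.7596)

Interpretation: We are 90% confident that the true slope β₁ lies between 3.4778 and 3.7596.
Since 0 is outside the interval, a two-sided test at α = 0.10 would reject H₀: β₁ = 0.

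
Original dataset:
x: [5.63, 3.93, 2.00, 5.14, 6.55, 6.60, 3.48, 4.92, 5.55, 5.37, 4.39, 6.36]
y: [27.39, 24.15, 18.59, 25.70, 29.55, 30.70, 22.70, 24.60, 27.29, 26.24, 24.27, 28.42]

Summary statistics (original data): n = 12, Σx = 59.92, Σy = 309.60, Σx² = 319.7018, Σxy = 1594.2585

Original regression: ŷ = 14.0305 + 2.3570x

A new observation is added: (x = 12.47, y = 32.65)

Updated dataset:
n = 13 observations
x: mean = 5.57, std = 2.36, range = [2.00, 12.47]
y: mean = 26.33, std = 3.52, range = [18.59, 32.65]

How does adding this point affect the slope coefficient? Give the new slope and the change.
New slope β₁ = 1.3259 versus 2.3570 before: a change of -1.0311 (-43.7%).

x = 12.47 lies well outside the original x-range [2.00, 6.60] (x̄ ≈ 4.99), so this observation has high leverage and can move the slope substantially.

Step 1: Update the sums with the new point (n goes from 12 to 13)
Σx  = 59.92 + 12.47 = 72.39
Σy  = 309.60 + 32.65 = 342.25
Σx² = 319.7018 + 12.47² = 319.7018 + 155.5009 = 475.2027
Σxy = 1594.2585 + 12.47×32.65 = 1594.2585 + 407.1455 = 2001.4040

Step 2: Recompute the slope with b₁ = (nΣxy − ΣxΣy) / (nΣx² − (Σx)²)
Numerator   = 13×2001.4040 − 72.39×342.25 = 26018.2520 − 24775.4775 = 1242.7745
Denominator = 13×475.2027 − 72.39² = 6177.6351 − 5240.3121 = 937.3230
b₁(new) = 1242.7745 / 937.3230 = 1.3259

(Same formula on the original sums: (12×1594.2585 − 59.92×309.60) / (12×319.7018 − 59.92²) = 579.8700 / 246.0152 = 2.3570, matching the given fit.)

Step 3: Change in slope
Δβ₁ = 1.3259 − 2.3570 = -1.0311
Relative change = -1.0311 / 2.3570 × 100% = -43.7%
→ the slope decreases when the point is added.

Because the point sits below the extension of the original line at a high-leverage x, it tilts the fit down.
In practice: investigate whether it comes from the same population as the rest of the sample.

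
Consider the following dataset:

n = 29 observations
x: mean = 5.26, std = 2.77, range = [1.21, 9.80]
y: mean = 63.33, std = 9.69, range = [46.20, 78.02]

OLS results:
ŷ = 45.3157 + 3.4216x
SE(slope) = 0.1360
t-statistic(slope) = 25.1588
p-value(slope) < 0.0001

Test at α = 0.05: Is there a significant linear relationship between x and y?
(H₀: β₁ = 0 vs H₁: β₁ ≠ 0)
Reject H₀: p-value < 0.0001 < α = 0.05. The linear relationship is significant at the 5% level.

Hypothesis test for the slope coefficient:

H₀: β₁ = 0 (no linear relationship)
H₁: β₁ ≠ 0 (linear relationship exists)

Test statistic: t = β̂₁ / SE(β̂₁) = 3.4216 / 0.1360 = 25.1588

p < 0.0001: how often a slope estimate this far from 0 (in SE units) would arise by chance if β₁ were truly 0.

Decision rule: reject H₀ if p-value < α.
p-value < 0.0001 < α = 0.05 → reject H₀.

Conclusion: the linear association between x and y is significant at the 5% level.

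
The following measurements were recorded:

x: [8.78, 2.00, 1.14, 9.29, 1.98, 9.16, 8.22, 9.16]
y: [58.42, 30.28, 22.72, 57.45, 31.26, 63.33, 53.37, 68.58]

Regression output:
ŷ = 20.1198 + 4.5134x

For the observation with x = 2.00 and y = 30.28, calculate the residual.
Residual = 1.1334

The residual is the difference between the actual value and the predicted value:

Residual = y - ŷ

Step 1: Calculate predicted value
ŷ = 20.1198 + 4.5134 × 2.00
ŷ = 29.1466

Step 2: Calculate residual
Residual = 30.28 - 29.1466
Residual = 1.1334

Interpretation: the model underestimates the actual value by 1.1334 at this point (positive residual → observation lies above the fitted line).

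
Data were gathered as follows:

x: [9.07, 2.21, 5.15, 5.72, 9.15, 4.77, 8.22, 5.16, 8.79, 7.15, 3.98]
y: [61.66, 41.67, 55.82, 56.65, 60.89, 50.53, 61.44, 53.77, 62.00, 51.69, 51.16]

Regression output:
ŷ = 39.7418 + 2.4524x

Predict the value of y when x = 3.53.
ŷ = 48.3988

To predict y for x = 3.53, substitute into the regression equation:

ŷ = 39.7418 + 2.4524 × 3.53
ŷ = 39.7418 + 8.6570
ŷ = 48.3988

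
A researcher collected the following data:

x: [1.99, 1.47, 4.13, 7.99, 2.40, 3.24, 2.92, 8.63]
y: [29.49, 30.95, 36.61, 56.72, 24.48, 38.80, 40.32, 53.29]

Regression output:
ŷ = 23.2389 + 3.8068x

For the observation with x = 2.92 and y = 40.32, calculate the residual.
Residual = 5.9652

The residual is the difference between the actual value and the predicted value:

Residual = y - ŷ

Step 1: Calculate predicted value
ŷ = 23.2389 + 3.8068 × 2.92
ŷ = 34.3548

Step 2: Calculate residual
Residual = 40.32 - 34.3548
Residual = 5.9652

The residual is positive, so the observed y = 40.32 sits above the regression line (the line underestimates it by 5.9652).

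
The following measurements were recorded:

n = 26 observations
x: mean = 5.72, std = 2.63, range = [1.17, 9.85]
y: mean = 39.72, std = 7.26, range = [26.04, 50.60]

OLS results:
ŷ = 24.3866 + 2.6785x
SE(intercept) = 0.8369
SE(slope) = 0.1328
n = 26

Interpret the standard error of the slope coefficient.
SE(slope) = 0.1328 measures the uncertainty in the estimated slope. The coefficient is estimated precisely (SE/|β̂₁| = 5.0%).

SE(β̂₁) = 0.1328 says: if we drew many samples of n = 26 from the same population and refit each time, the fitted slopes would scatter with a standard deviation of roughly 0.1328 around the true β₁.

Relative precision:
- SE / |β̂₁| = 0.1328 / 2.6785 = 5.0%
- Rule of thumb (under 20%: precise; 20% to under 50%: moderately precise; 50% or more: imprecise) → precise

Rough 95% range (±2 SE): 2.6785 ± 0.2656 → (2.4129, 2.9441).

What drives SE(β̂₁): larger n (here n = 26) → smaller SE.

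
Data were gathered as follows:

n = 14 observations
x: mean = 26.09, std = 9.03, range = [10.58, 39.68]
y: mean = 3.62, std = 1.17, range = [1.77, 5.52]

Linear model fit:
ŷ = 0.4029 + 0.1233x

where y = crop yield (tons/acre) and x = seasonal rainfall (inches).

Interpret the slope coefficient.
An increase of one inch in rainfall is associated with a 0.1233 tons/acre increase in predicted crop yield.

The slope β₁ = 0.1233 gives the rate at which the fitted crop yield changes with rainfall.

Interpretation:
- Rainfall up by 1 inch → predicted crop yield increases by 0.1233 tons/acre
- The effect is assumed constant over the observed range of x (linearity)

(β₀ = 0.4029 is the fitted value at x = 0 and is not part of the slope interpretation.)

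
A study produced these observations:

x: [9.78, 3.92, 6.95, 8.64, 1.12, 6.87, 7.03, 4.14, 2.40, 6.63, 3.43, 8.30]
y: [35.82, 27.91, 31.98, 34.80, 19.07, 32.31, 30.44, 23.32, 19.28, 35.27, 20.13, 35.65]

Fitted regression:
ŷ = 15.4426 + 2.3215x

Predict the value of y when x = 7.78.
ŷ = 33.5039

To predict y for x = 7.78, substitute into the regression equation:

ŷ = 15.4426 + 2.3215 × 7.78
ŷ = 15.4426 + 18.0613
ŷ = 33.5039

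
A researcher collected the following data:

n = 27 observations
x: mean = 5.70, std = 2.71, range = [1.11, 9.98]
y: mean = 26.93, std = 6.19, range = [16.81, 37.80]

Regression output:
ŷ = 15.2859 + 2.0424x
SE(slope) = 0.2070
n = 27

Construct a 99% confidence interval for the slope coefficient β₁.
The 99% CI for β₁ is (1.4654, 2.6194)

Confidence interval for the slope:

The 99% CI for β₁ is: β̂₁ ± t*(α/2, n-2) × SE(β̂₁)

Step 1: Find critical t-value
- Confidence level = 0.99
- Degrees of freedom = n - 2 = 27 - 2 = 25
- t*(α/2, 25) = 2.7874

Step 2: Calculate margin of error
Margin = 2.7874 × 0.2070 = 0.5770

Step 3: Construct interval
CI = 2.0424 ± 0.5770
CI = (1.4654, 2.6194)

Interpretation: We are 99% confident that the true slope β₁ lies between 1.4654 and 2.6194.
Since 0 is outside the interval, a two-sided test at α = 0.01 would reject H₀: β₁ = 0.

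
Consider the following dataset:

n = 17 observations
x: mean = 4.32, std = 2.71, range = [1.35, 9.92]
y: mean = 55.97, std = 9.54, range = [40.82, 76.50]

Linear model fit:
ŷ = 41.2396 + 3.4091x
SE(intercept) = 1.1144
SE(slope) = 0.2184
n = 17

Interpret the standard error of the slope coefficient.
The slope 3.4091 is pinned down to within about ±0.2184 (one SE) by these data — relative uncertainty 6.4%, i.e. precise.

SE(β̂₁) = 0.2184 says: if we drew many samples of n = 17 from the same population and refit each time, the fitted slopes would scatter with a standard deviation of roughly 0.2184 around the true β₁.

Relative precision:
- SE / |β̂₁| = 0.2184 / 3.4091 = 6.4%
- Rule of thumb (under 20%: precise; 20% to under 50%: moderately precise; 50% or more: imprecise) → precise

Link to the t-test: t = β̂₁ / SE(β̂₁) = 3.4091 / 0.2184 = 15.6094, the statistic for H₀: β₁ = 0.

What drives SE(β̂₁): wider spread of x values → smaller SE; more residual scatter → larger SE; larger n (here n = 17) → smaller SE.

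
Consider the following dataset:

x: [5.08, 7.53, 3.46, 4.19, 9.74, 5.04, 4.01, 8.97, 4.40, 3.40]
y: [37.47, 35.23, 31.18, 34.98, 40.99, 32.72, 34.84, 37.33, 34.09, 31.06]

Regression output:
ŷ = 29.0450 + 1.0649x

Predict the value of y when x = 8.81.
ŷ = 38.4268

x = 8.81 lies inside the observed range [3.40, 9.74], so the fitted equation applies directly:

ŷ = 29.0450 + 1.0649 × 8.81
ŷ = 29.0450 + 9.3818
ŷ = 38.4268

This is a point prediction; actual observations scatter around it by roughly the residual standard deviation.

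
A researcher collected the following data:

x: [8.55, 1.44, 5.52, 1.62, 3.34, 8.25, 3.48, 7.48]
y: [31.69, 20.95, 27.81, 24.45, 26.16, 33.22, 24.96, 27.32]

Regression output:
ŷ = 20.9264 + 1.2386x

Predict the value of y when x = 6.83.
ŷ = 29.3860

Plug x = 6.83 into the fitted line:

ŷ = 20.9264 + 1.2386 × 6.83
ŷ = 20.9264 + 8.4596
ŷ = 29.3860

This is the fitted mean response at that x — an individual observation would come with a wider prediction interval.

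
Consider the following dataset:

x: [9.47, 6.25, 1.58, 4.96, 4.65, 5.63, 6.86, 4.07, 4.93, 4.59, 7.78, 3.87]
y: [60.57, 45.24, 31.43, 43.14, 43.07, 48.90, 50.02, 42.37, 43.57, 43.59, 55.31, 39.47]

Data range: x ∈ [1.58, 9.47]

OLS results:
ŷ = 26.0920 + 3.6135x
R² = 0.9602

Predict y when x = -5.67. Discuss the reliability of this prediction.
ŷ = 5.6035 (extrapolation — x = -5.67 lies outside [1.58, 9.47], so reliability is low).

Prediction calculation:
ŷ = 26.0920 + 3.6135 × (-5.67)
ŷ = 5.6035

Reliability:
- Data range: x ∈ [1.58, 9.47]
- Prediction point: x = -5.67 is 7.25 units below the observed range → this is EXTRAPOLATION, not interpolation

Why that matters here:
- R² describes fit only over the sampled x values; it says nothing about behaviour beyond them
- There are no observations near this x to validate the fitted line there

Report the number if required, but flag clearly that it is an extrapolation.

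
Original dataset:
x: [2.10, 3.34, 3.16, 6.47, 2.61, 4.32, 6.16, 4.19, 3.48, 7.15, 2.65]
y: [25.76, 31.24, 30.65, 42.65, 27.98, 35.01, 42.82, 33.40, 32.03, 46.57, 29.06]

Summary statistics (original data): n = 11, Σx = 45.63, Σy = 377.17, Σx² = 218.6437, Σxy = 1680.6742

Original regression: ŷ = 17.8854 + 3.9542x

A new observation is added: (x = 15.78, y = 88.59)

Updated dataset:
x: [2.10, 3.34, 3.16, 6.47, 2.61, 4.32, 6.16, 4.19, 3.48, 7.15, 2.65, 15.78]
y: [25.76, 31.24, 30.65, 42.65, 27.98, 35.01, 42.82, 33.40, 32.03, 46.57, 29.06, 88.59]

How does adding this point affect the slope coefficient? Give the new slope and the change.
The slope changes from 3.9542 to 4.5317 (change of +0.5775, or +14.6%).

The new point has HIGH LEVERAGE: x = 15.78 is far from the original mean x̄ = 45.63/11 ≈ 4.15 (original range [2.10, 7.15]).

Step 1: Update the sums with the new point (n goes from 11 to 12)
Σx  = 45.63 + 15.78 = 61.41
Σy  = 377.17 + 88.59 = 465.76
Σx² = 218.6437 + 15.78² = 218.6437 + 249.0084 = 467.6521
Σxy = 1680.6742 + 15.78×88.59 = 1680.6742 + 1397.9502 = 3078.6244

Step 2: Recompute the slope with b₁ = (nΣxy − ΣxΣy) / (nΣx² − (Σx)²)
Numerator   = 12×3078.6244 − 61.41×465.76 = 36943.4928 − 28602.3216 = 8341.1712
Denominator = 12×467.6521 − 61.41² = 5611.8252 − 3771.1881 = 1840.6371
b₁(new) = 8341.1712 / 1840.6371 = 4.5317

(Same formula on the original sums: (11×1680.6742 − 45.63×377.17) / (11×218.6437 − 45.63²) = 1277.1491 / 322.9838 = 3.9542, matching the given fit.)

Step 3: Change in slope
Δβ₁ = 4.5317 − 3.9542 = +0.5775
Relative change = +0.5775 / 3.9542 × 100% = +14.6%
→ the slope increases when the point is added.

Because the point sits above the extension of the original line at a high-leverage x, it tilts the fit up.
In practice: investigate whether it comes from the same population as the rest of the sample.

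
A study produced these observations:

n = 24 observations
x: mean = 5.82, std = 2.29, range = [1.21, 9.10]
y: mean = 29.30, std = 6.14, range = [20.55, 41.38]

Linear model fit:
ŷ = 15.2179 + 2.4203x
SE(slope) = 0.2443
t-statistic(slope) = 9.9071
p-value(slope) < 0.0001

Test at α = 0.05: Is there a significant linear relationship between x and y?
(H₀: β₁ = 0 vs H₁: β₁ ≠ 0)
Since p-value < 0.0001 < α = 0.05, reject H₀ — the slope is significantly different from 0.

Hypothesis test for the slope coefficient:

H₀: β₁ = 0 (no linear relationship)
H₁: β₁ ≠ 0 (linear relationship exists)

Test statistic: t = β̂₁ / SE(β̂₁) = 2.4203 / 0.2443 = 9.9071

p < 0.0001: how often a slope estimate this far from 0 (in SE units) would arise by chance if β₁ were truly 0.

Decision rule: reject H₀ if p-value < α.
p-value < 0.0001 < α = 0.05 → reject H₀.

At α = 0.05 the data do provide convincing evidence of a nonzero slope.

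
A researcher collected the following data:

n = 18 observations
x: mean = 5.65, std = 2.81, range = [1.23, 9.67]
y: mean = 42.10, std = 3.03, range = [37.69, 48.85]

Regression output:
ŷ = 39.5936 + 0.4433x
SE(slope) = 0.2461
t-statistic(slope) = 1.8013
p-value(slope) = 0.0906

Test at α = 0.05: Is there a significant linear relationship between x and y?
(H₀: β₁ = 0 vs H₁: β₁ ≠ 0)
p-value = 0.0906 ≥ α = 0.05, so we fail to reject H₀. The relationship is not significant.

Hypothesis test for the slope coefficient:

H₀: β₁ = 0 (no linear relationship)
H₁: β₁ ≠ 0 (linear relationship exists)

Test statistic: t = β̂₁ / SE(β̂₁) = 0.4433 / 0.2461 = 1.8013

With df = 16, the two-sided p-value for |t| = 1.8013 is 0.0906.

Decision rule: reject H₀ if p-value < α.
p-value = 0.0906 ≥ α = 0.05 → fail to reject H₀.

At α = 0.05 the data do not provide convincing evidence of a nonzero slope.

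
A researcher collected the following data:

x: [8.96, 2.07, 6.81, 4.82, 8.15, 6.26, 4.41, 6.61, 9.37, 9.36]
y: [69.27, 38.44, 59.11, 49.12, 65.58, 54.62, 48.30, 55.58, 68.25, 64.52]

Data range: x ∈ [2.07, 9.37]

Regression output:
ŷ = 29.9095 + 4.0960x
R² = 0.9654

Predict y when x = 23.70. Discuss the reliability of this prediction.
The equation gives ŷ = 126.9847; however x = 23.70 is 14.33 units above the observed range, so this extrapolated value should not be trusted.

Prediction calculation:
ŷ = 29.9095 + 4.0960 × 23.70
ŷ = 126.9847

Reliability:
- Data range: x ∈ [2.07, 9.37]
- Prediction point: x = 23.70 is 14.33 units above the observed range → this is EXTRAPOLATION, not interpolation

Why that matters here:
- Real relationships often flatten, saturate, or turn nonlinear at extremes
- The standard error of prediction grows with (x − x̄)², and x = 23.70 is far from x̄ = 6.68

Report the number if required, but flag clearly that it is an extrapolation.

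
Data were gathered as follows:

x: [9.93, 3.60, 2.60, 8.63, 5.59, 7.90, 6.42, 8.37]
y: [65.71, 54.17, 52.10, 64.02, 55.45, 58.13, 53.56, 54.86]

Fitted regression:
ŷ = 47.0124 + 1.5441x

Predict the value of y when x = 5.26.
ŷ = 55.1344

x = 5.26 lies inside the observed range [2.60, 9.93], so the fitted equation applies directly:

ŷ = 47.0124 + 1.5441 × 5.26
ŷ = 47.0124 + 8.1220
ŷ = 55.1344

This is the fitted mean response at that x — an individual observation would come with a wider prediction interval.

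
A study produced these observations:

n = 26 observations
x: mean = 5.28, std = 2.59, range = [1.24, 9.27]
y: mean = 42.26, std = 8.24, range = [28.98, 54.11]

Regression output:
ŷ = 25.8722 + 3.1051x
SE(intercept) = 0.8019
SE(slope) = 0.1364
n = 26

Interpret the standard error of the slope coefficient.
SE(slope) = 0.1364 measures the uncertainty in the estimated slope. The coefficient is estimated precisely (SE/|β̂₁| = 4.4%).

SE(β̂₁) = s / √Sxx, where s is the residual standard deviation and Sxx = Σ(x − x̄)². It is the yardstick for how far β̂₁ = 3.1051 could plausibly be from the true slope.

Relative precision:
- SE / |β̂₁| = 0.1364 / 3.1051 = 4.4%
- Rule of thumb (under 20%: precise; 20% to under 50%: moderately precise; 50% or more: imprecise) → precise

Link to interval estimation: a confidence interval for β₁ is β̂₁ ± t* × 0.1364, so SE sets the half-width per unit of t*.

What drives SE(β̂₁): wider spread of x values → smaller SE; larger n (here n = 26) → smaller SE; more residual scatter → larger SE.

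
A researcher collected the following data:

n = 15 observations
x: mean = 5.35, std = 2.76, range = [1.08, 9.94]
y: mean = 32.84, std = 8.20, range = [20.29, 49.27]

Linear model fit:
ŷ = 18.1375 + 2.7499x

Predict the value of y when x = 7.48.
ŷ = 38.7068

x = 7.48 lies inside the observed range [1.08, 9.94], so the fitted equation applies directly:

ŷ = 18.1375 + 2.7499 × 7.48
ŷ = 18.1375 + 20.5693
ŷ = 38.7068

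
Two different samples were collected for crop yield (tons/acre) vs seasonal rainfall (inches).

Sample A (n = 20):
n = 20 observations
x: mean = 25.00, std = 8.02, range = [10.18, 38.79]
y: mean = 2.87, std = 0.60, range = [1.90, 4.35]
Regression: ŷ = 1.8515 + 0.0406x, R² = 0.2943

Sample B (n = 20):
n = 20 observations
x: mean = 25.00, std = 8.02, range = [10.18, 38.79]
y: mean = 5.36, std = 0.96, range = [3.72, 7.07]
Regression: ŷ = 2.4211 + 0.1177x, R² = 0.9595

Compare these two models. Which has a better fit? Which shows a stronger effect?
Model B has the better fit (R² = 0.9595 vs 0.2943). Model B shows the stronger effect (|β₁| = 0.1177 vs 0.0406).

Model Comparison:

Which explains more variance? (R²)
- Model A: R² = 0.2943 → 29.43% of variance in crop yield explained
- Model B: R² = 0.9595 → 95.95% of variance in crop yield explained
- 0.9595 > 0.2943 → Model B has the better fit

Which has the larger per-inch effect? (|β₁|)
- Model A: β₁ = 0.0406 → predicted crop yield rises 0.0406 tons/acre per additional inch of rainfall
- Model B: β₁ = 0.1177 → predicted crop yield rises 0.1177 tons/acre per additional inch of rainfall
- |0.0406| < |0.1177| → Model B shows the stronger marginal effect

Note: A better fit (higher R²) doesn't necessarily mean a more important relationship.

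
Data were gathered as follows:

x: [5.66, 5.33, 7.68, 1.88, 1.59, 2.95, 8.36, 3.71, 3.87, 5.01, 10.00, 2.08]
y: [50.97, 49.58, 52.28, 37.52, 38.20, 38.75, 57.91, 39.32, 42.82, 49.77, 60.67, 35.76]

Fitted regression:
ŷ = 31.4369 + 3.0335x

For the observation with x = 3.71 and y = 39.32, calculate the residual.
Residual = -3.3712

The residual is the difference between the actual value and the predicted value:

Residual = y - ŷ

Step 1: Calculate predicted value
ŷ = 31.4369 + 3.0335 × 3.71
ŷ = 42.6912

Step 2: Calculate residual
Residual = 39.32 - 42.6912
Residual = -3.3712

The residual is negative, so the observed y = 39.32 sits below the regression line (the line overestimates it by 3.3712).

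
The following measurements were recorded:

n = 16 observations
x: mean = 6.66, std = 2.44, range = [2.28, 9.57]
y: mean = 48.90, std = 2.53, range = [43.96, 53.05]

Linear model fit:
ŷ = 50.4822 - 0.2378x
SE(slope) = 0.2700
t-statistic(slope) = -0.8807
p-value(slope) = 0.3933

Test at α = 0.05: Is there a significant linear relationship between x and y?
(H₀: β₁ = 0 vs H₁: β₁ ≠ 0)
p-value = 0.3933 ≥ α = 0.05, so we fail to reject H₀. The relationship is not significant.

Hypothesis test for the slope coefficient:

H₀: β₁ = 0 (no linear relationship)
H₁: β₁ ≠ 0 (linear relationship exists)

Test statistic: t = β̂₁ / SE(β̂₁) = -0.2378 / 0.2700 = -0.8807

p = 0.3933: how often a slope estimate this far from 0 (in SE units) would arise by chance if β₁ were truly 0.

Decision rule: reject H₀ if p-value < α.
p-value = 0.3933 ≥ α = 0.05 → fail to reject H₀.

At α = 0.05 the data do not provide convincing evidence of a nonzero slope.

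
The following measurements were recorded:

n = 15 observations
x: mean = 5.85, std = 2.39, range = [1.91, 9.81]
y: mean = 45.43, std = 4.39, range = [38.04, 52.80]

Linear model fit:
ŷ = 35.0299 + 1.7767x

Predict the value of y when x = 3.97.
ŷ = 42.0834

To predict y for x = 3.97, substitute into the regression equation:

ŷ = 35.0299 + 1.7767 × 3.97
ŷ = 35.0299 + 7.0535
ŷ = 42.0834

This is a point prediction; actual observations scatter around it by roughly the residual standard deviation.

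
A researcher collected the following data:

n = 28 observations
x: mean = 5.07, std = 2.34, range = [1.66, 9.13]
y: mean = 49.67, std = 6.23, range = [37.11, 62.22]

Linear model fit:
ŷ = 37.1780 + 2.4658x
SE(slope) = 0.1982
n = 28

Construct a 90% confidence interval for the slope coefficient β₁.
The 90% CI for β₁ is (2.1278, 2.8038)

Confidence interval for the slope:

The 90% CI for β₁ is: β̂₁ ± t*(α/2, n-2) × SE(β̂₁)

Step 1: Find critical t-value
- Confidence level = 0.9
- Degrees of freedom = n - 2 = 28 - 2 = 26
- t*(α/2, 26) = 1.7056

Step 2: Calculate margin of error
Margin = 1.7056 × 0.1982 = 0.3380

Step 3: Construct interval
CI = 2.4658 ± 0.3380
CI = (2.1278, 2.8038)

Interpretation: We are 90% confident that the true slope β₁ lies between 2.1278 and 2.8038.
Both endpoints are positive, so the data support a genuinely positive slope at this confidence level.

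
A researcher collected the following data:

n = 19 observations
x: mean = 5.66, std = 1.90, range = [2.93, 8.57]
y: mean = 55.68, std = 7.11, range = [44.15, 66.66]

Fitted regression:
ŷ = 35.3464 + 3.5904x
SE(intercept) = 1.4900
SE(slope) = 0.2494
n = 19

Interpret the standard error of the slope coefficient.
The slope 3.5904 is pinned down to within about ±0.2494 (one SE) by these data — relative uncertainty 6.9%, i.e. precise.

SE(β̂₁) = 0.2494 says: if we drew many samples of n = 19 from the same population and refit each time, the fitted slopes would scatter with a standard deviation of roughly 0.2494 around the true β₁.

Relative precision:
- SE / |β̂₁| = 0.2494 / 3.5904 = 6.9%
- Rule of thumb (under 20%: precise; 20% to under 50%: moderately precise; 50% or more: imprecise) → precise

Link to the t-test: t = β̂₁ / SE(β̂₁) = 3.5904 / 0.2494 = 14.3962, the statistic for H₀: β₁ = 0.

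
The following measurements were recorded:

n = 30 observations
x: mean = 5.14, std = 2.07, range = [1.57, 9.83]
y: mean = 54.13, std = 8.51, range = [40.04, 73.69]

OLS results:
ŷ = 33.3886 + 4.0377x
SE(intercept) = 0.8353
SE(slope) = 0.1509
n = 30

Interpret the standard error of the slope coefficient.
The slope 4.0377 is pinned down to within about ±0.1509 (one SE) by these data — relative uncertainty 3.7%, i.e. precise.

SE(β̂₁) = s / √Sxx, where s is the residual standard deviation and Sxx = Σ(x − x̄)². It is the yardstick for how far β̂₁ = 4.0377 could plausibly be from the true slope.

Relative precision:
- SE / |β̂₁| = 0.1509 / 4.0377 = 3.7%
- Rule of thumb (under 20%: precise; 20% to under 50%: moderately precise; 50% or more: imprecise) → precise

Link to interval estimation: a confidence interval for β₁ is β̂₁ ± t* × 0.1509, so SE sets the half-width per unit of t*.

What drives SE(β̂₁): larger n (here n = 30) → smaller SE.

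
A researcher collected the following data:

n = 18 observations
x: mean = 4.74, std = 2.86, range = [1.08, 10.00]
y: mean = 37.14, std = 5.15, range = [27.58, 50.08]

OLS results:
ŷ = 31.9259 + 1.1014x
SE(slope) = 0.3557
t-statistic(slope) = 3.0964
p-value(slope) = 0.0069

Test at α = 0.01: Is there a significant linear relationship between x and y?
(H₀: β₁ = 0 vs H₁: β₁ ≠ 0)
p-value = 0.0069 < α = 0.01, so we reject H₀. The relationship is significant.

Hypothesis test for the slope coefficient:

H₀: β₁ = 0 (no linear relationship)
H₁: β₁ ≠ 0 (linear relationship exists)

Test statistic: t = β̂₁ / SE(β̂₁) = 1.1014 / 0.3557 = 3.0964

p = 0.0069: how often a slope estimate this far from 0 (in SE units) would arise by chance if β₁ were truly 0.

Decision rule: reject H₀ if p-value < α.
p-value = 0.0069 < α = 0.01 → reject H₀.

Conclusion: the linear association between x and y is significant at the 1% level.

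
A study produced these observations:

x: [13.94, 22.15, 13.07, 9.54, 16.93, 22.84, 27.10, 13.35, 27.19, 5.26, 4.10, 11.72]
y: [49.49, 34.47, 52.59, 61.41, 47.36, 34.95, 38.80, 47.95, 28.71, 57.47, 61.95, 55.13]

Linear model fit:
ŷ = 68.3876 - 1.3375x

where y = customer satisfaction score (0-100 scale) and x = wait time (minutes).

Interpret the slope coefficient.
An increase of one minute in wait time is associated with a 1.3375 points decrease in predicted satisfaction score.

The slope coefficient β₁ = -1.3375 represents the marginal effect of wait time on satisfaction score.

Interpretation:
- Wait time up by 1 minute → predicted satisfaction score decreases by 1.3375 points
- The effect is assumed constant over the observed range of x (linearity)

(β₀ = 68.3876 is the fitted value at x = 0 and is not part of the slope interpretation.)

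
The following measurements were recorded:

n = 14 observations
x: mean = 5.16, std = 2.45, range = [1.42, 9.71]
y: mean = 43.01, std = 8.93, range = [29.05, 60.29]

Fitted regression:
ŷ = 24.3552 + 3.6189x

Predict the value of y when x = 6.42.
ŷ = 47.5885

Plug x = 6.42 into the fitted line:

ŷ = 24.3552 + 3.6189 × 6.42
ŷ = 24.3552 + 23.2333
ŷ = 47.5885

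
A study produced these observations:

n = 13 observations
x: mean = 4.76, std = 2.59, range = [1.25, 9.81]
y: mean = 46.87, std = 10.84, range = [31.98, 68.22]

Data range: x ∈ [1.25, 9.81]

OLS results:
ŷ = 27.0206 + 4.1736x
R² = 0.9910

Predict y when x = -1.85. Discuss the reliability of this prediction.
The equation gives ŷ = 19.2994; however x = -1.85 is 3.10 units below the observed range, so this extrapolated value should not be trusted.

Prediction calculation:
ŷ = 27.0206 + 4.1736 × (-1.85)
ŷ = 19.2994

Reliability:
- Data range: x ∈ [1.25, 9.81]
- Prediction point: x = -1.85 is 3.10 units below the observed range → this is EXTRAPOLATION, not interpolation

Why that matters here:
- Real relationships often flatten, saturate, or turn nonlinear at extremes
- The linear relationship may not hold outside the observed range
- There are no observations near this x to validate the fitted line there

A defensible statement: 'if the linear trend continued to x = -1.85, y would be about 19.2994' — the premise is untested.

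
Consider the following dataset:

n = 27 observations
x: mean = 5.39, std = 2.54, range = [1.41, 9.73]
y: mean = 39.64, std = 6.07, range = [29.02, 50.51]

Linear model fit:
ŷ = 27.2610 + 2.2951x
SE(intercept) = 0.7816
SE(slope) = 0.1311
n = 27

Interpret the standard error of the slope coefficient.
SE(slope) = 0.1311 measures the uncertainty in the estimated slope. The coefficient is estimated precisely (SE/|β̂₁| = 5.7%).

What SE measures:
- The standard error quantifies the sampling variability of the coefficient estimate
- It is the estimated standard deviation of β̂₁ across hypothetical repeated samples of the same size
- Smaller SE → more precise estimate

Relative precision:
- SE / |β̂₁| = 0.1311 / 2.2951 = 5.7%
- Rule of thumb (under 20%: precise; 20% to under 50%: moderately precise; 50% or more: imprecise) → precise

Link to interval estimation: a confidence interval for β₁ is β̂₁ ± t* × 0.1311, so SE sets the half-width per unit of t*.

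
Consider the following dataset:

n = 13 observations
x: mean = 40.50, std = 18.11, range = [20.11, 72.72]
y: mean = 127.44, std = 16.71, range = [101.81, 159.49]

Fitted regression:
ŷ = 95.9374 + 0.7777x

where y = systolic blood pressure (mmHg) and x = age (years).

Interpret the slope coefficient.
An increase of one year in age is associated with a 0.7777 mmHg increase in predicted blood pressure.

β₁ = 0.7777 is the change in predicted blood pressure (mmHg) per additional year of age.

Interpretation:
- Age up by 1 year → predicted blood pressure increases by 0.7777 mmHg
- This is a linear approximation: the same per-unit change is assumed across the whole observed x range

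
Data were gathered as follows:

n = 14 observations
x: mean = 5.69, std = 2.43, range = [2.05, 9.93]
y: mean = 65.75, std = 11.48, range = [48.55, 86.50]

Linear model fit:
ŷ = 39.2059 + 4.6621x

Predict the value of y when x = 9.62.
ŷ = 84.0553

x = 9.62 lies inside the observed range [2.05, 9.93], so the fitted equation applies directly:

ŷ = 39.2059 + 4.6621 × 9.62
ŷ = 39.2059 + 44.8494
ŷ = 84.0553

This is a point prediction; actual observations scatter around it by roughly the residual standard deviation.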